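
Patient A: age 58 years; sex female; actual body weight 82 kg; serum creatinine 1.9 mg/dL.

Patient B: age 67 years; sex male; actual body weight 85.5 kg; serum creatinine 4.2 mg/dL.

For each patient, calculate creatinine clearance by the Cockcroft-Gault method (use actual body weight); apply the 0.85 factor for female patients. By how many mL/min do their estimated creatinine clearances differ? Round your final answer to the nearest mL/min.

Patient A: CrCl = (140 − 58) × 82 / (72 × 1.9) × 0.85 = 6724.0 / 136.80 × 0.85 ≈ 41.8 mL/min
Patient B: CrCl = (140 − 67) × 85.5 / (72 × 4.2) = 6241.5 / 302.40 ≈ 20.6 mL/min
|41.8 − 20.6| = 21.2 mL/min

21 mL/min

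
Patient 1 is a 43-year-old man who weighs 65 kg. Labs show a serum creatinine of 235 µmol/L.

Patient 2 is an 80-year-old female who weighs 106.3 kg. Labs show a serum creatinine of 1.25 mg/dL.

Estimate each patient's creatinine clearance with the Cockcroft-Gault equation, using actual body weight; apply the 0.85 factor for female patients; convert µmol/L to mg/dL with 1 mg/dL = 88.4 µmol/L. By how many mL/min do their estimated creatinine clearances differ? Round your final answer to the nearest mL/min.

Patient 1: SCr = 235 / 88.4 = 2.658 mg/dL
Patient 1: CrCl = (140 − 43) × 65 / (72 × 2.658) = 6305.0 / 191.38 ≈ 32.9 mL/min
Patient 2: CrCl = (140 − 80) × 106.3 / (72 × 1.25) × 0.85 = 6378.0 / 90.00 × 0.85 ≈ 60.2 mL/min
|32.9 − 60.2| = 27.3 mL/min

27 mL/min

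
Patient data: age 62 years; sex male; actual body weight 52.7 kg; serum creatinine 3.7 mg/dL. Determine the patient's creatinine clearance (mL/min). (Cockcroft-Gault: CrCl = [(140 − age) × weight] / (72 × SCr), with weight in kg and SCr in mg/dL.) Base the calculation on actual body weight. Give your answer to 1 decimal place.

15.4 mL/min

CrCl = (140 − 62) × 52.7 / (72 × 3.7) = 4110.6 / 266.40 ≈ 15.4 mL/min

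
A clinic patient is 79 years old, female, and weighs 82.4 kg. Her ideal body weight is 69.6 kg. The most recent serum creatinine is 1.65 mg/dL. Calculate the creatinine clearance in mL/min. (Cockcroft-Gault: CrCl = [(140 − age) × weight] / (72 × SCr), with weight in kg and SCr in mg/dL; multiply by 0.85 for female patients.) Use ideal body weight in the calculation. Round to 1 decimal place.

30.4 mL/min

CrCl = (140 − 79) × 69.6 / (72 × 1.65) × 0.85 = 4245.6 / 118.80 × 0.85 ≈ 30.4 mL/min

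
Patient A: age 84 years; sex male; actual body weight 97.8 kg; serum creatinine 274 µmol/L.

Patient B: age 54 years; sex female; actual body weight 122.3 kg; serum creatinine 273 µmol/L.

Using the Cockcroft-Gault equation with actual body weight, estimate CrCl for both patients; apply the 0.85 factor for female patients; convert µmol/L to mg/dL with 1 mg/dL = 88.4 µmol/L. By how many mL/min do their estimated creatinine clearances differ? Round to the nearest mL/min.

16 mL/min

Patient A: SCr = 274 / 88.4 = 3.1 mg/dL
Patient A: CrCl = (140 − 84) × 97.8 / (72 × 3.1) = 5476.8 / 223.20 ≈ 24.5 mL/min
Patient B: SCr = 273 / 88.4 = 3.088 mg/dL
Patient B: CrCl = (140 − 54) × 122.3 / (72 × 3.088) × 0.85 = 10517.8 / 222.34 × 0.85 ≈ 40.2 mL/min
|24.5 − 40.2| = 15.7 mL/min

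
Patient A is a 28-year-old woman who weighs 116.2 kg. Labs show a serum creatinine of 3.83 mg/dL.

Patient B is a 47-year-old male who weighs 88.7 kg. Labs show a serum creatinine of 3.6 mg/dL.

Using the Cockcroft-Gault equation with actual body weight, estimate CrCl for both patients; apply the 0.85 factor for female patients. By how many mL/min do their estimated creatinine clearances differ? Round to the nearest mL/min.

Patient A: CrCl = (140 − 28) × 116.2 / (72 × 3.83) × 0.85 = 13014.4 / 275.76 × 0.85 ≈ 40.1 mL/min
Patient B: CrCl = (140 − 47) × 88.7 / (72 × 3.6) = 8249.1 / 259.20 ≈ 31.8 mL/min
|40.1 − 31.8| = 8.3 mL/min

8 mL/min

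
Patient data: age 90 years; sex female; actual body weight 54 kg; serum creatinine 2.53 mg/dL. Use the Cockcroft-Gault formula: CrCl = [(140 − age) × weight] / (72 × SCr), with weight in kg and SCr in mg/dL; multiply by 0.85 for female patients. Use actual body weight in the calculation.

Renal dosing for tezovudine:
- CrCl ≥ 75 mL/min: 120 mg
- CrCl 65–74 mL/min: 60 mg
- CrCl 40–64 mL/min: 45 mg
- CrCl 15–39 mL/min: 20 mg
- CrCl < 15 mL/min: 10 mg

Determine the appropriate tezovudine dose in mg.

10 mg

CrCl = (140 − 90) × 54 / (72 × 2.53) × 0.85 = 2700.0 / 182.16 × 0.85 ≈ 12.6 mL/min
CrCl ≈ 13 mL/min → bracket < 15 mL/min.
Dose for this bracket: 10 mg.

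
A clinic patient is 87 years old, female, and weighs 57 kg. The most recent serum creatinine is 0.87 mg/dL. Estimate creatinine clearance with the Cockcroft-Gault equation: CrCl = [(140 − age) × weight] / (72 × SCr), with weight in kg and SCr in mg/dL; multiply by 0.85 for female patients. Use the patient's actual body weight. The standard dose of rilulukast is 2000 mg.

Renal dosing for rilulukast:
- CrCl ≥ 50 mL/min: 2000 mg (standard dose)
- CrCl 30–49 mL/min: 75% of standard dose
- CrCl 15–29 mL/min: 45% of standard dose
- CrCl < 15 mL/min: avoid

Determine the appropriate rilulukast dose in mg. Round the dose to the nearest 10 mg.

1500 mg

CrCl = (140 − 87) × 57 / (72 × 0.87) × 0.85 = 3021.0 / 62.64 × 0.85 ≈ 41.0 mL/min
CrCl ≈ 41 mL/min → bracket 30–49 mL/min.
75% of 2000 mg = 1500 mg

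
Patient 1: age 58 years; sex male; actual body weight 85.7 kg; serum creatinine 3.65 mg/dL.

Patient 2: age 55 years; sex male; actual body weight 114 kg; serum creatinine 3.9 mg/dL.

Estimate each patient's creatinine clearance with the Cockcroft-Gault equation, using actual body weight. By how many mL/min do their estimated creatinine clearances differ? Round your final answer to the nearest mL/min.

8 mL/min

Patient 1: CrCl = (140 − 58) × 85.7 / (72 × 3.65) = 7027.4 / 262.80 ≈ 26.7 mL/min
Patient 2: CrCl = (140 − 55) × 114 / (72 × 3.9) = 9690.0 / 280.80 ≈ 34.5 mL/min
|26.7 − 34.5| = 7.8 mL/min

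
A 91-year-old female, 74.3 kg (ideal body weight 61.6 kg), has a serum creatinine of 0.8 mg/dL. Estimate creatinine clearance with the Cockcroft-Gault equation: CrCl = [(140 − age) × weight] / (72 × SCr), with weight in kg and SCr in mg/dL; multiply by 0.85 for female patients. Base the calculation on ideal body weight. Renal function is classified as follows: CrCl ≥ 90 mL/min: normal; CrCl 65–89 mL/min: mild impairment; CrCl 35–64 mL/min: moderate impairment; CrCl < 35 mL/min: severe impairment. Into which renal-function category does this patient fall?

CrCl = (140 − 91) × 61.6 / (72 × 0.8) × 0.85 = 3018.4 / 57.60 × 0.85 ≈ 44.5 mL/min
45 mL/min falls in the 'moderate impairment' range.

moderate impairment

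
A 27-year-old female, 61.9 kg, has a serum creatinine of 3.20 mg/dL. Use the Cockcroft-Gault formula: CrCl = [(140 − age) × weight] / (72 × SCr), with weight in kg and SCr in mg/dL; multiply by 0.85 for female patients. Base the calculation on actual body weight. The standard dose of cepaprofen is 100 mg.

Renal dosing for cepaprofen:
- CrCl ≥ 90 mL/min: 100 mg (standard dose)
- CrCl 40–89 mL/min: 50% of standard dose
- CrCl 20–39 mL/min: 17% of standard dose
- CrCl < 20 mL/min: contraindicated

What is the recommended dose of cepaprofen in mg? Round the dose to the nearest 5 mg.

15 mg

CrCl = (140 − 27) × 61.9 / (72 × 3.2) × 0.85 = 6994.7 / 230.40 × 0.85 ≈ 25.8 mL/min
CrCl ≈ 26 mL/min → bracket 20–39 mL/min.
17% of 100 mg = 17 mg → 15 mg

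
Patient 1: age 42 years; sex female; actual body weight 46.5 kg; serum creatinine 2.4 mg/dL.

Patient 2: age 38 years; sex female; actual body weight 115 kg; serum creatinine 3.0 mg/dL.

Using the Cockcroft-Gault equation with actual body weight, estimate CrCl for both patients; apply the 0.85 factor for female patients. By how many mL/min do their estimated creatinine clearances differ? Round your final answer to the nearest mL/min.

24 mL/min

Patient 1: CrCl = (140 − 42) × 46.5 / (72 × 2.4) × 0.85 = 4557.0 / 172.80 × 0.85 ≈ 22.4 mL/min
Patient 2: CrCl = (140 − 38) × 115 / (72 × 3) × 0.85 = 11730.0 / 216.00 × 0.85 ≈ 46.2 mL/min
|22.4 − 46.2| = 23.8 mL/min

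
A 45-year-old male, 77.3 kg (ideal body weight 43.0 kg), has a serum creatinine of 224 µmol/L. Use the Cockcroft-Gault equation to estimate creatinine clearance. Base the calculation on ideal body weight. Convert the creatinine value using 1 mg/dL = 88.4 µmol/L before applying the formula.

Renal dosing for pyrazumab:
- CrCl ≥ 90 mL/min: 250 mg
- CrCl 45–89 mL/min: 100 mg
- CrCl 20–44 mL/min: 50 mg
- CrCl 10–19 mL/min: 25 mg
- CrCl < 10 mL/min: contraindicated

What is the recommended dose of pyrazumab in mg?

50 mg

SCr = 224 / 88.4 = 2.534 mg/dL
CrCl = (140 − 45) × 43 / (72 × 2.534) = 4085.0 / 182.45 ≈ 22.4 mL/min
CrCl ≈ 22 mL/min → bracket 20–44 mL/min.
Dose for this bracket: 50 mg.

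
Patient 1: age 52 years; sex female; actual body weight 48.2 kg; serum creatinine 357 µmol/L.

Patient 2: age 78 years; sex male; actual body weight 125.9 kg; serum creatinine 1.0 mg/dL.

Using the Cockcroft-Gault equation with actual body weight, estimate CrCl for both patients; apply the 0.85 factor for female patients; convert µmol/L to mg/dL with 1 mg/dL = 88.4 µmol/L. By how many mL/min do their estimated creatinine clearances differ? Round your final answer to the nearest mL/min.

Patient 1: SCr = 357 / 88.4 = 4.038 mg/dL
Patient 1: CrCl = (140 − 52) × 48.2 / (72 × 4.038) × 0.85 = 4241.6 / 290.74 × 0.85 ≈ 12.4 mL/min
Patient 2: CrCl = (140 − 78) × 125.9 / (72 × 1) = 7805.8 / 72.00 ≈ 108.4 mL/min
|12.4 − 108.4| = 96.0 mL/min

96 mL/min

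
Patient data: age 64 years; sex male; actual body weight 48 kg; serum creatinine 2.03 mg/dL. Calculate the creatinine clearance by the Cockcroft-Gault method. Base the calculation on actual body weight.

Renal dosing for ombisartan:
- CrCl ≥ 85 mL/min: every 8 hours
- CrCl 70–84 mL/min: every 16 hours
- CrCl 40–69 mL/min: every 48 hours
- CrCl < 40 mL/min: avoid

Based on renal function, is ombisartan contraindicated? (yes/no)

yes

CrCl = (140 − 64) × 48 / (72 × 2.03) = 3648.0 / 146.16 ≈ 25.0 mL/min
CrCl ≈ 25 mL/min, which is < 40 mL/min.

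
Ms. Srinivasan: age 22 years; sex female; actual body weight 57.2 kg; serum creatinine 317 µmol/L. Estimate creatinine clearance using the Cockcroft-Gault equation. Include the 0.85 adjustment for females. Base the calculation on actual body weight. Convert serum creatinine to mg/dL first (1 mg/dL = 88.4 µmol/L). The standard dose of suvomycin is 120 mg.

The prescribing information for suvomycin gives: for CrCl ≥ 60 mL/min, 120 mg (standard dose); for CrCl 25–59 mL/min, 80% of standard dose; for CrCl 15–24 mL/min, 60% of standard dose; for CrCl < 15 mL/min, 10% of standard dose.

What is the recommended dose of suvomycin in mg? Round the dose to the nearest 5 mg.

70 mg

SCr = 317 / 88.4 = 3.586 mg/dL
CrCl = (140 − 22) × 57.2 / (72 × 3.586) × 0.85 = 6749.6 / 258.19 × 0.85 ≈ 22.2 mL/min
CrCl ≈ 22 mL/min → bracket 15–24 mL/min.
60% of 120 mg = 72 mg → 70 mg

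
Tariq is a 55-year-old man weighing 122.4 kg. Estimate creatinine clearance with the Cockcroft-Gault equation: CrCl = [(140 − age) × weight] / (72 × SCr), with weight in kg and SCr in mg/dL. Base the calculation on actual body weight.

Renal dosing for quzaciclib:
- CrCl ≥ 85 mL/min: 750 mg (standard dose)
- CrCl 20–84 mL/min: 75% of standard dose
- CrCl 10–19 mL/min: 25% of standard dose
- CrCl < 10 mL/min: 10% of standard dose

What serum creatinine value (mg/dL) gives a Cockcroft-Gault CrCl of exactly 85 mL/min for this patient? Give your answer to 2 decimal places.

1.70 mg/dL

Standard dose requires CrCl ≥ 85 mL/min.
Set (140 − 55) × 122.4 / (72 × SCr) = 85
SCr = (140 − 55) × 122.4 / (72 × 85) = 1.700 mg/dL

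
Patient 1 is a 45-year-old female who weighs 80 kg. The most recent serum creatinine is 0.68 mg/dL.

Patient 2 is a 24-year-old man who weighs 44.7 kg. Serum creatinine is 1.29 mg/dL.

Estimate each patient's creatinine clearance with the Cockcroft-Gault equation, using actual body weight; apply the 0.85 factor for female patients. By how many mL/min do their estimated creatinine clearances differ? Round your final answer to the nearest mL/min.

Patient 1: CrCl = (140 − 45) × 80 / (72 × 0.68) × 0.85 = 7600.0 / 48.96 × 0.85 ≈ 131.9 mL/min
Patient 2: CrCl = (140 − 24) × 44.7 / (72 × 1.29) = 5185.2 / 92.88 ≈ 55.8 mL/min
|131.9 − 55.8| = 76.1 mL/min

76 mL/min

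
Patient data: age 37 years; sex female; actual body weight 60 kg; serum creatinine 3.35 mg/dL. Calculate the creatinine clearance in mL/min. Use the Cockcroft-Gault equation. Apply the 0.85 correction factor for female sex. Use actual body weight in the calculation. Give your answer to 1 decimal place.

21.8 mL/min

CrCl = (140 − 37) × 60 / (72 × 3.35) × 0.85 = 6180.0 / 241.20 × 0.85 ≈ 21.8 mL/min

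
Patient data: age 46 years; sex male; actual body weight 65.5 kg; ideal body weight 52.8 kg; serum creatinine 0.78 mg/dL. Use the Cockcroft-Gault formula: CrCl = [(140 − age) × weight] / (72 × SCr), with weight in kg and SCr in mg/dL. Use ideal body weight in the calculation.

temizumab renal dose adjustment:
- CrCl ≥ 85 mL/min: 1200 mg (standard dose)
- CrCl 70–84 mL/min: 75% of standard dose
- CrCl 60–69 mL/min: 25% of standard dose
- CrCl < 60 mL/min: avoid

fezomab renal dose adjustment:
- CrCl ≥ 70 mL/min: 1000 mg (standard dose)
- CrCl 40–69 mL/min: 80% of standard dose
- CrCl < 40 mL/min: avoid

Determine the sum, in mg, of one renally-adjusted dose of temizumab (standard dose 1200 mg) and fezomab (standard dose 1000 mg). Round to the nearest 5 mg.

CrCl = (140 − 46) × 52.8 / (72 × 0.78) = 4963.2 / 56.16 ≈ 88.4 mL/min
CrCl ≈ 88 mL/min.
temizumab: ≥ 85 mL/min → 100% of 1200 mg = 1200 mg.
fezomab: ≥ 70 mL/min → 100% of 1000 mg = 1000 mg.
Total = 1200 + 1000 = 2200 mg.

2200 mg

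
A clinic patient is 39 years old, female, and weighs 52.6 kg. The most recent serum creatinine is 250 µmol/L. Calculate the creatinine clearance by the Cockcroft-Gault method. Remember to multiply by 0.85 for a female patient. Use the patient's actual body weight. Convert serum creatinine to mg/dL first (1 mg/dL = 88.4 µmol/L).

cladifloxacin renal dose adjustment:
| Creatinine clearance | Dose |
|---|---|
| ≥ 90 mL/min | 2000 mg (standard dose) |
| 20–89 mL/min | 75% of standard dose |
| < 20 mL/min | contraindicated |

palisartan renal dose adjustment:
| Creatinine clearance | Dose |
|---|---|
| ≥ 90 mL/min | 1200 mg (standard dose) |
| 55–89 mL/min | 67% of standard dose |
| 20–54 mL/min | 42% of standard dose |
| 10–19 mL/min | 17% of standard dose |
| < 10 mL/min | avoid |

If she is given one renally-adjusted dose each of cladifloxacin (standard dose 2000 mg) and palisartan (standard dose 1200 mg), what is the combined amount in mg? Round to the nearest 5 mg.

SCr = 250 / 88.4 = 2.828 mg/dL
CrCl = (140 − 39) × 52.6 / (72 × 2.828) × 0.85 = 5312.6 / 203.62 × 0.85 ≈ 22.2 mL/min
CrCl ≈ 22 mL/min.
cladifloxacin: 20–89 mL/min → 75% of 2000 mg = 1500 mg.
palisartan: 20–54 mL/min → 42% of 1200 mg = 504 mg.
Total = 1500 + 504 = 2004 mg.

2005 mg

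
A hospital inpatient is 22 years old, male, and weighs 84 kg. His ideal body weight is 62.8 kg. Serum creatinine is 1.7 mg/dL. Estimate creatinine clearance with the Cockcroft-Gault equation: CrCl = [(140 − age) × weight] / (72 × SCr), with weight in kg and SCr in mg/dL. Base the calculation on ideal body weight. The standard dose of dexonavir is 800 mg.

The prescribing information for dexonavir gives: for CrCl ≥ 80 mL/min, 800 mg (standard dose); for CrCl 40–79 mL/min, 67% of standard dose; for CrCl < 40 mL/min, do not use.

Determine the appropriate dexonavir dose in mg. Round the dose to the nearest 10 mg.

CrCl = (140 − 22) × 62.8 / (72 × 1.7) = 7410.4 / 122.40 ≈ 60.5 mL/min
CrCl ≈ 61 mL/min → bracket 40–79 mL/min.
67% of 800 mg = 536 mg → 540 mg

540 mg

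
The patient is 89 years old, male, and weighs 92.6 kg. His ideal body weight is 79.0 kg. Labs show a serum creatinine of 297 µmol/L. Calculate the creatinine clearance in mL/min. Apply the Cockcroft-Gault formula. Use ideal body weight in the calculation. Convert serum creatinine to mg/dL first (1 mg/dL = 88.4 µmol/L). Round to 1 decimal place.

16.7 mL/min

SCr = 297 / 88.4 = 3.36 mg/dL
CrCl = (140 − 89) × 79 / (72 × 3.36) = 4029.0 / 241.92 ≈ 16.7 mL/min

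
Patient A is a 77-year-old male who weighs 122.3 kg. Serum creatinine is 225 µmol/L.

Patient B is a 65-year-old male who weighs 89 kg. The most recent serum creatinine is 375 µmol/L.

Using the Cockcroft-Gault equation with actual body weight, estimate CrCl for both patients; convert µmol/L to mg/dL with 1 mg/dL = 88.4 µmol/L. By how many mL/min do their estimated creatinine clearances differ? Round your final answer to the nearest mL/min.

20 mL/min

Patient A: SCr = 225 / 88.4 = 2.545 mg/dL
Patient A: CrCl = (140 − 77) × 122.3 / (72 × 2.545) = 7704.9 / 183.24 ≈ 42.0 mL/min
Patient B: SCr = 375 / 88.4 = 4.242 mg/dL
Patient B: CrCl = (140 − 65) × 89 / (72 × 4.242) = 6675.0 / 305.42 ≈ 21.9 mL/min
|42.0 − 21.9| = 20.1 mL/min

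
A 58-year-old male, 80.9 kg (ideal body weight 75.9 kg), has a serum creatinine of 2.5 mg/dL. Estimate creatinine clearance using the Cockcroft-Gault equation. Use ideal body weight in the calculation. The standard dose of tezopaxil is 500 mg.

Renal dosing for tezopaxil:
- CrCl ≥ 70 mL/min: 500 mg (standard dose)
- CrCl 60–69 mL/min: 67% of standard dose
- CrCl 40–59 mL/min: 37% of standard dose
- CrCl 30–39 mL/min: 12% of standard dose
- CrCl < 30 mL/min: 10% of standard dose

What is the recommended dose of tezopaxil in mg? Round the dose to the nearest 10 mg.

60 mg

CrCl = (140 − 58) × 75.9 / (72 × 2.5) = 6223.8 / 180.00 ≈ 34.6 mL/min
CrCl ≈ 35 mL/min → bracket 30–39 mL/min.
12% of 500 mg = 60 mg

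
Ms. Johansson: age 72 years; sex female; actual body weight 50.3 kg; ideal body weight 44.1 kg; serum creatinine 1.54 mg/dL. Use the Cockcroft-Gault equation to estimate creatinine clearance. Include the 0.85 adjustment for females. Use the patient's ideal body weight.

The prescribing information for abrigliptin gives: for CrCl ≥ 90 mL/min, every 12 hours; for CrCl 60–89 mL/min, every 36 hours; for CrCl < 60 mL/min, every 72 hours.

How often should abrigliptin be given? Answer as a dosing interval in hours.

CrCl = (140 − 72) × 44.1 / (72 × 1.54) × 0.85 = 2998.8 / 110.88 × 0.85 ≈ 23.0 mL/min
CrCl ≈ 23 mL/min → bracket < 60 mL/min → every 72 hours.

every 72 hours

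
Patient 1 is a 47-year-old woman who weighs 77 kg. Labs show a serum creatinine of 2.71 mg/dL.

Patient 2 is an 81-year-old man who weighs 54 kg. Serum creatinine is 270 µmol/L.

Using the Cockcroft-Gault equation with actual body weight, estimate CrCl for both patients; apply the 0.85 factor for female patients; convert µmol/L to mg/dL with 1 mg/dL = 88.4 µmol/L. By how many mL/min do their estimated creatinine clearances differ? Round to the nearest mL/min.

Patient 1: CrCl = (140 − 47) × 77 / (72 × 2.71) × 0.85 = 7161.0 / 195.12 × 0.85 ≈ 31.2 mL/min
Patient 2: SCr = 270 / 88.4 = 3.054 mg/dL
Patient 2: CrCl = (140 − 81) × 54 / (72 × 3.054) = 3186.0 / 219.89 ≈ 14.5 mL/min
|31.2 − 14.5| = 16.7 mL/min

17 mL/min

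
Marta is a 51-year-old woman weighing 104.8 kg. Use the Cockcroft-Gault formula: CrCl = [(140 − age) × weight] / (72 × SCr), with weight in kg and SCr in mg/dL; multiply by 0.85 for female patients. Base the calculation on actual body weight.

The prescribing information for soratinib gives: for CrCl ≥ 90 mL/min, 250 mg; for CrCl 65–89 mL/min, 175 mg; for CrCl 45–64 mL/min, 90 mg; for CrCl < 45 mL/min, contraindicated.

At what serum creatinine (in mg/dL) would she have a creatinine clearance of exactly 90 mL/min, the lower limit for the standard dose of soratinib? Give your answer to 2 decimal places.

Standard dose requires CrCl ≥ 90 mL/min.
Set (140 − 51) × 104.8 × 0.85 / (72 × SCr) = 90
SCr = (140 − 51) × 104.8 × 0.85 / (72 × 90) = 1.223 mg/dL

1.22 mg/dL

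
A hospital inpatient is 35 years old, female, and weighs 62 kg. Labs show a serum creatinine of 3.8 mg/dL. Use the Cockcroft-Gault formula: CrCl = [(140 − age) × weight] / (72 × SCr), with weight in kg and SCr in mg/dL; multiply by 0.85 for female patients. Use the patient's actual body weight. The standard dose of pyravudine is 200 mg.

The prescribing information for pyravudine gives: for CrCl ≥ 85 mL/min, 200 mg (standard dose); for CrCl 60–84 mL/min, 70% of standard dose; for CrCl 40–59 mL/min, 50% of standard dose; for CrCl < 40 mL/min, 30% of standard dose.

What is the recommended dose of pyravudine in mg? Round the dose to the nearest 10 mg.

CrCl = (140 − 35) × 62 / (72 × 3.8) × 0.85 = 6510.0 / 273.60 × 0.85 ≈ 20.2 mL/min
CrCl ≈ 20 mL/min → bracket < 40 mL/min.
30% of 200 mg = 60 mg

60 mg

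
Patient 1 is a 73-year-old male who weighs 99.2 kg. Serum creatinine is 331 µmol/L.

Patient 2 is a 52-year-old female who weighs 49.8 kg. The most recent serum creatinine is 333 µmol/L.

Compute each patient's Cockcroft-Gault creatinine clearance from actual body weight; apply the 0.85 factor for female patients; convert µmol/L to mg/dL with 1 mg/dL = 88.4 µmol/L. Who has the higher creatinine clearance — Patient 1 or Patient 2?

Patient 1

Patient 1: SCr = 331 / 88.4 = 3.744 mg/dL
Patient 1: CrCl = (140 − 73) × 99.2 / (72 × 3.744) = 6646.4 / 269.57 ≈ 24.7 mL/min
Patient 2: SCr = 333 / 88.4 = 3.767 mg/dL
Patient 2: CrCl = (140 − 52) × 49.8 / (72 × 3.767) × 0.85 = 4382.4 / 271.22 × 0.85 ≈ 13.7 mL/min
24.7 vs 13.7 mL/min → Patient 1 is higher.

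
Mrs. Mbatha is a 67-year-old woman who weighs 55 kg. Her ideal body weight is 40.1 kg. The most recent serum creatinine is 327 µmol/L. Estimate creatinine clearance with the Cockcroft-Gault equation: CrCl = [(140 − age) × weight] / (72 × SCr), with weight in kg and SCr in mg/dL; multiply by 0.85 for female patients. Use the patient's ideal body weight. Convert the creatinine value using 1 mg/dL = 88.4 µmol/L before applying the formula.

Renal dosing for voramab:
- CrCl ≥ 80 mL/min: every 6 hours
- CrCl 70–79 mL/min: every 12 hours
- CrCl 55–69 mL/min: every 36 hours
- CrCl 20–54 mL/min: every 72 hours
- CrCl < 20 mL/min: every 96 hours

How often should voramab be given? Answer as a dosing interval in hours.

every 96 hours

SCr = 327 / 88.4 = 3.699 mg/dL
CrCl = (140 − 67) × 40.1 / (72 × 3.699) × 0.85 = 2927.3 / 266.33 × 0.85 ≈ 9.3 mL/min
CrCl ≈ 9 mL/min → bracket < 20 mL/min → every 96 hours.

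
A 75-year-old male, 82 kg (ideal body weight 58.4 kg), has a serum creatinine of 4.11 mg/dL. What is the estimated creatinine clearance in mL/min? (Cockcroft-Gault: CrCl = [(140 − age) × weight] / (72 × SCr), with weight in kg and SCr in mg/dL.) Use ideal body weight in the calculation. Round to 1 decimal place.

CrCl = (140 − 75) × 58.4 / (72 × 4.11) = 3796.0 / 295.92 ≈ 12.8 mL/min

12.8 mL/min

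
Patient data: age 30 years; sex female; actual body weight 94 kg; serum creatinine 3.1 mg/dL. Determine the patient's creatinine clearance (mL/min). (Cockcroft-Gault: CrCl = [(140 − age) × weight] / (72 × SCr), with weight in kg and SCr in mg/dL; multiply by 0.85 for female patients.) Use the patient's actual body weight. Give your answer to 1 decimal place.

39.4 mL/min

CrCl = (140 − 30) × 94 / (72 × 3.1) × 0.85 = 10340.0 / 223.20 × 0.85 ≈ 39.4 mL/min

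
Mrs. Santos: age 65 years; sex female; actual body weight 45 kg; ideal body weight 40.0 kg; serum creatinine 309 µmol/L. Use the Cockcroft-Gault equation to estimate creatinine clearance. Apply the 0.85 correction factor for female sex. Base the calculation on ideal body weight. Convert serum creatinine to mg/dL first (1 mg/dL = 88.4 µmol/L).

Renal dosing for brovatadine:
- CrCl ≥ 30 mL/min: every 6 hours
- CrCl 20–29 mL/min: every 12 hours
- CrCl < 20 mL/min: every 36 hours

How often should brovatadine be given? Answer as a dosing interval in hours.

every 36 hours

SCr = 309 / 88.4 = 3.495 mg/dL
CrCl = (140 − 65) × 40 / (72 × 3.495) × 0.85 = 3000.0 / 251.64 × 0.85 ≈ 10.1 mL/min
CrCl ≈ 10 mL/min → bracket < 20 mL/min → every 36 hours.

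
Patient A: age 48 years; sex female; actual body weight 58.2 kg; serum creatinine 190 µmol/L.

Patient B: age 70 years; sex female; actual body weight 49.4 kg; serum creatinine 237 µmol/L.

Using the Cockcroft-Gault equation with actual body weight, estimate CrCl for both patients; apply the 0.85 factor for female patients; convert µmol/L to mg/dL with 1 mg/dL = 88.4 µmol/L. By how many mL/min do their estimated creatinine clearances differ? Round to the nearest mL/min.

Patient A: SCr = 190 / 88.4 = 2.149 mg/dL
Patient A: CrCl = (140 − 48) × 58.2 / (72 × 2.149) × 0.85 = 5354.4 / 154.73 × 0.85 ≈ 29.4 mL/min
Patient B: SCr = 237 / 88.4 = 2.681 mg/dL
Patient B: CrCl = (140 − 70) × 49.4 / (72 × 2.681) × 0.85 = 3458.0 / 193.03 × 0.85 ≈ 15.2 mL/min
|29.4 − 15.2| = 14.2 mL/min

14 mL/min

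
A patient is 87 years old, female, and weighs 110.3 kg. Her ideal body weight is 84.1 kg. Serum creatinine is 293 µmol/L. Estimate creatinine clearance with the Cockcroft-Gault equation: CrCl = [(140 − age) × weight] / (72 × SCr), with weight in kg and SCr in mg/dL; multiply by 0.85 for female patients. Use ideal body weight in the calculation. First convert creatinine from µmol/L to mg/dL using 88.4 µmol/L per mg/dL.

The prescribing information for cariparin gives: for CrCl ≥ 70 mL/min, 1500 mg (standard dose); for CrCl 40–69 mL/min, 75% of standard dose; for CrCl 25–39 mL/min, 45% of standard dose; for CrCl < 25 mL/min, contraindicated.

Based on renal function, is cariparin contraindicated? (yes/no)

SCr = 293 / 88.4 = 3.314 mg/dL
CrCl = (140 − 87) × 84.1 / (72 × 3.314) × 0.85 = 4457.3 / 238.61 × 0.85 ≈ 15.9 mL/min
CrCl ≈ 16 mL/min, which is < 25 mL/min.

yes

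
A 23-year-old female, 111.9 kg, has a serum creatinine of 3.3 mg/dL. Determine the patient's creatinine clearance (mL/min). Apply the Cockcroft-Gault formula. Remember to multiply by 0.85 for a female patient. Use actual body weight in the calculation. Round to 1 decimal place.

CrCl = (140 − 23) × 111.9 / (72 × 3.3) × 0.85 = 13092.3 / 237.60 × 0.85 ≈ 46.8 mL/min

46.8 mL/min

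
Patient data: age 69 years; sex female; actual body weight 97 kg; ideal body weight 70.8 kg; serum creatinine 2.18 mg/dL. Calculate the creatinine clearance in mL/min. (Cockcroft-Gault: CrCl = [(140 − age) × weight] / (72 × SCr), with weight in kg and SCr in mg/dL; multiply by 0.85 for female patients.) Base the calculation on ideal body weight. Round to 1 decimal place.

CrCl = (140 − 69) × 70.8 / (72 × 2.18) × 0.85 = 5026.8 / 156.96 × 0.85 ≈ 27.2 mL/min

27.2 mL/min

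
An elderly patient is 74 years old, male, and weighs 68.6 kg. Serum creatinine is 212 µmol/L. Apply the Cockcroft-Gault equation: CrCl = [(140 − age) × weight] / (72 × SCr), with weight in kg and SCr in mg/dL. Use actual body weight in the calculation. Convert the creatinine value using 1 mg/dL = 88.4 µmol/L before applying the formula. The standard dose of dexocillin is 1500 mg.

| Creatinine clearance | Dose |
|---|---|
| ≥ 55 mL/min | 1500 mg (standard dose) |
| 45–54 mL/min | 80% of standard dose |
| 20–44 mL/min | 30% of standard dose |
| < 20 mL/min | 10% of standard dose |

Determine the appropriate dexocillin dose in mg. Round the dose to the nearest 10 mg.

SCr = 212 / 88.4 = 2.398 mg/dL
CrCl = (140 − 74) × 68.6 / (72 × 2.398) = 4527.6 / 172.66 ≈ 26.2 mL/min
CrCl ≈ 26 mL/min → bracket 20–44 mL/min.
30% of 1500 mg = 450 mg

450 mg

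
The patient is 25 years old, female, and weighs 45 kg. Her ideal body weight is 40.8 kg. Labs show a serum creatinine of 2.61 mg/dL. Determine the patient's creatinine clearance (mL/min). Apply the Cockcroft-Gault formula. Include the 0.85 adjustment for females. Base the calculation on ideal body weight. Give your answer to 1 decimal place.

CrCl = (140 − 25) × 40.8 / (72 × 2.61) × 0.85 = 4692.0 / 187.92 × 0.85 ≈ 21.2 mL/min

21.2 mL/min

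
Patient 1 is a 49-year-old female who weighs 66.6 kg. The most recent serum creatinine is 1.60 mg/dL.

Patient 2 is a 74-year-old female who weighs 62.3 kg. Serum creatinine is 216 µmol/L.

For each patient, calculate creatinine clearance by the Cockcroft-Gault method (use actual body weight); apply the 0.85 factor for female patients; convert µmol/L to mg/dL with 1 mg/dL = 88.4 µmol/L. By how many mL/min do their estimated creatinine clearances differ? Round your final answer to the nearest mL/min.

25 mL/min

Patient 1: CrCl = (140 − 49) × 66.6 / (72 × 1.6) × 0.85 = 6060.6 / 115.20 × 0.85 ≈ 44.7 mL/min
Patient 2: SCr = 216 / 88.4 = 2.443 mg/dL
Patient 2: CrCl = (140 − 74) × 62.3 / (72 × 2.443) × 0.85 = 4111.8 / 175.90 × 0.85 ≈ 19.9 mL/min
|44.7 − 19.9| = 24.8 mL/min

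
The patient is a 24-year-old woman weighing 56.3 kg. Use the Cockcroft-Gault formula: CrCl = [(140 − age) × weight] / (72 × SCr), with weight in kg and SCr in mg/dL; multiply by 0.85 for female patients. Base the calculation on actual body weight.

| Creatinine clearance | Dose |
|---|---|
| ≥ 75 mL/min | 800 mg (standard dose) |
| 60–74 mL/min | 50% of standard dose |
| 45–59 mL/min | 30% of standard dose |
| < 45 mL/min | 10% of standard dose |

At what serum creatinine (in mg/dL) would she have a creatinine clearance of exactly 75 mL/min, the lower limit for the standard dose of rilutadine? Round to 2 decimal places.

1.03 mg/dL

Standard dose requires CrCl ≥ 75 mL/min.
Set (140 − 24) × 56.3 × 0.85 / (72 × SCr) = 75
SCr = (140 − 24) × 56.3 × 0.85 / (72 × 75) = 1.028 mg/dL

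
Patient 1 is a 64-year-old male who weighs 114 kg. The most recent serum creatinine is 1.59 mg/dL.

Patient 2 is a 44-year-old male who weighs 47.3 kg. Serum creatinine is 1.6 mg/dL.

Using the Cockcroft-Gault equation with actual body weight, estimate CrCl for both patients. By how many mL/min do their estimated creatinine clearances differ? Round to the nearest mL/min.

Patient 1: CrCl = (140 − 64) × 114 / (72 × 1.59) = 8664.0 / 114.48 ≈ 75.7 mL/min
Patient 2: CrCl = (140 − 44) × 47.3 / (72 × 1.6) = 4540.8 / 115.20 ≈ 39.4 mL/min
|75.7 − 39.4| = 36.3 mL/min

36 mL/min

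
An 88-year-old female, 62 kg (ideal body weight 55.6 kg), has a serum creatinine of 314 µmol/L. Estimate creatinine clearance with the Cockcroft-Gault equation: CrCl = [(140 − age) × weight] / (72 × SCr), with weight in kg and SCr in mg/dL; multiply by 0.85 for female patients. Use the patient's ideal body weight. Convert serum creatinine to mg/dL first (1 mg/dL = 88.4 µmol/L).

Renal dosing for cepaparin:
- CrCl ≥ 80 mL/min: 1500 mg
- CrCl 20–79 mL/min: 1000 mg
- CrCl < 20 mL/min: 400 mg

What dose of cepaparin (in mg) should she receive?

400 mg

SCr = 314 / 88.4 = 3.552 mg/dL
CrCl = (140 − 88) × 55.6 / (72 × 3.552) × 0.85 = 2891.2 / 255.74 × 0.85 ≈ 9.6 mL/min
CrCl ≈ 10 mL/min → bracket < 20 mL/min.
Dose for this bracket: 400 mg.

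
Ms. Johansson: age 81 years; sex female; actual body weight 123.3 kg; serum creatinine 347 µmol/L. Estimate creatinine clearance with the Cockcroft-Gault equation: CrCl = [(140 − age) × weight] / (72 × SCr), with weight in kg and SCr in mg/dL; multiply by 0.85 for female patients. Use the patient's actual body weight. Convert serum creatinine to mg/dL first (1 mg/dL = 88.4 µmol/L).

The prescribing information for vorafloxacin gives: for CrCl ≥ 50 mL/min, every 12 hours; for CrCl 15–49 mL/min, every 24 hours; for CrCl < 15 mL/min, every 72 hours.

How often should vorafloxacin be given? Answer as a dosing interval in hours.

SCr = 347 / 88.4 = 3.925 mg/dL
CrCl = (140 − 81) × 123.3 / (72 × 3.925) × 0.85 = 7274.7 / 282.60 × 0.85 ≈ 21.9 mL/min
CrCl ≈ 22 mL/min → bracket 15–49 mL/min → every 24 hours.

every 24 hours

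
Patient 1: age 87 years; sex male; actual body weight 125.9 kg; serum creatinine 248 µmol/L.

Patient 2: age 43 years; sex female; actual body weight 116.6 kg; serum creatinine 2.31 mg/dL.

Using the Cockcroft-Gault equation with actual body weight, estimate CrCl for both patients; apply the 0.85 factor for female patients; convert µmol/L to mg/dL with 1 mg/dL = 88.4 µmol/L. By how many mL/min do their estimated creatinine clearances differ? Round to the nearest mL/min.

Patient 1: SCr = 248 / 88.4 = 2.805 mg/dL
Patient 1: CrCl = (140 − 87) × 125.9 / (72 × 2.805) = 6672.7 / 201.96 ≈ 33.0 mL/min
Patient 2: CrCl = (140 − 43) × 116.6 / (72 × 2.31) × 0.85 = 11310.2 / 166.32 × 0.85 ≈ 57.8 mL/min
|33.0 − 57.8| = 24.8 mL/min

25 mL/min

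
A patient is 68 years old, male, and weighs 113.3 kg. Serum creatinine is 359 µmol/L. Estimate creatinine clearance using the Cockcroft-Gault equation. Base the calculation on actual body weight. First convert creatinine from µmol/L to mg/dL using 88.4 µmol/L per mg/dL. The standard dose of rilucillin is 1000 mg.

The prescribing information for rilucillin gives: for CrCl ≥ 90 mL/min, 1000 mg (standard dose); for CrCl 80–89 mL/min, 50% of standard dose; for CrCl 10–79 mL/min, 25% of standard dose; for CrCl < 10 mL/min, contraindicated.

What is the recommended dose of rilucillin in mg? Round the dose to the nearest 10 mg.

SCr = 359 / 88.4 = 4.061 mg/dL
CrCl = (140 − 68) × 113.3 / (72 × 4.061) = 8157.6 / 292.39 ≈ 27.9 mL/min
CrCl ≈ 28 mL/min → bracket 10–79 mL/min.
25% of 1000 mg = 250 mg

250 mg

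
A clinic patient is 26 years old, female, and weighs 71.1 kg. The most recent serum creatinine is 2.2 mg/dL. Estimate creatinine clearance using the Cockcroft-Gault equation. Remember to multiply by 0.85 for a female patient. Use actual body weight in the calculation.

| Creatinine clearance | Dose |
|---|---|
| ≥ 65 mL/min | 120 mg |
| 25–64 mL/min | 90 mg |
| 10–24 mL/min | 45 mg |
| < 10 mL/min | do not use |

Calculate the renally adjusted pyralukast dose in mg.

CrCl = (140 − 26) × 71.1 / (72 × 2.2) × 0.85 = 8105.4 / 158.40 × 0.85 ≈ 43.5 mL/min
CrCl ≈ 43 mL/min → bracket 25–64 mL/min.
Dose for this bracket: 90 mg.

90 mg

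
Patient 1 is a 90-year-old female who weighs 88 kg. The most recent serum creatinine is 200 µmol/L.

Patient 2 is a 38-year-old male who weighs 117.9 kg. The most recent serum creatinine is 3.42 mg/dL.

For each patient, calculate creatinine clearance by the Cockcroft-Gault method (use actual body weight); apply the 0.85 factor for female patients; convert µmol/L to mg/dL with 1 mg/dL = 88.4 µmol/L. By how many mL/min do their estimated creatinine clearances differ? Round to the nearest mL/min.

Patient 1: SCr = 200 / 88.4 = 2.262 mg/dL
Patient 1: CrCl = (140 − 90) × 88 / (72 × 2.262) × 0.85 = 4400.0 / 162.86 × 0.85 ≈ 23.0 mL/min
Patient 2: CrCl = (140 − 38) × 117.9 / (72 × 3.42) = 12025.8 / 246.24 ≈ 48.8 mL/min
|23.0 − 48.8| = 25.8 mL/min

26 mL/min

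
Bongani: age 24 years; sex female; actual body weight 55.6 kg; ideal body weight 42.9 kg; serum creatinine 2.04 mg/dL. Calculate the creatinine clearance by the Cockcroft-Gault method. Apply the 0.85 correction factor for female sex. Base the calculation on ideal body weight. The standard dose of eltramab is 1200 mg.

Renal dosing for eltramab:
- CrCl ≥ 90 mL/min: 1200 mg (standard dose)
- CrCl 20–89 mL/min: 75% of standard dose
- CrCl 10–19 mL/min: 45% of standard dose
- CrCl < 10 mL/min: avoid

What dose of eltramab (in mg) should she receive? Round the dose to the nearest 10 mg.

CrCl = (140 − 24) × 42.9 / (72 × 2.04) × 0.85 = 4976.4 / 146.88 × 0.85 ≈ 28.8 mL/min
CrCl ≈ 29 mL/min → bracket 20–89 mL/min.
75% of 1200 mg = 900 mg

900 mg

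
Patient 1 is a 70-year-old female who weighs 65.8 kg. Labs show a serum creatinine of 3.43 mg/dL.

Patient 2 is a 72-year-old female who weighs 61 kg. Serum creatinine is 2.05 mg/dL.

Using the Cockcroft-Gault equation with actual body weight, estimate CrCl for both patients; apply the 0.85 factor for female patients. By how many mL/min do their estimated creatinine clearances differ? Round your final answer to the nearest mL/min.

Patient 1: CrCl = (140 − 70) × 65.8 / (72 × 3.43) × 0.85 = 4606.0 / 246.96 × 0.85 ≈ 15.9 mL/min
Patient 2: CrCl = (140 − 72) × 61 / (72 × 2.05) × 0.85 = 4148.0 / 147.60 × 0.85 ≈ 23.9 mL/min
|15.9 − 23.9| = 8.0 mL/min

8 mL/min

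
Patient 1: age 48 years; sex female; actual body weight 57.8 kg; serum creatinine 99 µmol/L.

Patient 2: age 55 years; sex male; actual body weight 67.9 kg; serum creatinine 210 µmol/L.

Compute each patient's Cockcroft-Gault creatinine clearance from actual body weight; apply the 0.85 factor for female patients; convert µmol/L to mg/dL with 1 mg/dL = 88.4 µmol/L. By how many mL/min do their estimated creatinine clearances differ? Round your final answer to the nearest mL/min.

Patient 1: SCr = 99 / 88.4 = 1.12 mg/dL
Patient 1: CrCl = (140 − 48) × 57.8 / (72 × 1.12) × 0.85 = 5317.6 / 80.64 × 0.85 ≈ 56.1 mL/min
Patient 2: SCr = 210 / 88.4 = 2.376 mg/dL
Patient 2: CrCl = (140 − 55) × 67.9 / (72 × 2.376) = 5771.5 / 171.07 ≈ 33.7 mL/min
|56.1 − 33.7| = 22.4 mL/min

22 mL/min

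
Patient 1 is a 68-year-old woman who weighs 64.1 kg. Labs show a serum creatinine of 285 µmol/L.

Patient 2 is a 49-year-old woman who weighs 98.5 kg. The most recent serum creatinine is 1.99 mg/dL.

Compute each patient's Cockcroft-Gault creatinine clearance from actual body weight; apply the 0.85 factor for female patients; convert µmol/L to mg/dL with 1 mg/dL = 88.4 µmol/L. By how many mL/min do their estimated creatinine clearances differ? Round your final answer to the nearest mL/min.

36 mL/min

Patient 1: SCr = 285 / 88.4 = 3.224 mg/dL
Patient 1: CrCl = (140 − 68) × 64.1 / (72 × 3.224) × 0.85 = 4615.2 / 232.13 × 0.85 ≈ 16.9 mL/min
Patient 2: CrCl = (140 − 49) × 98.5 / (72 × 1.99) × 0.85 = 8963.5 / 143.28 × 0.85 ≈ 53.2 mL/min
|16.9 − 53.2| = 36.3 mL/min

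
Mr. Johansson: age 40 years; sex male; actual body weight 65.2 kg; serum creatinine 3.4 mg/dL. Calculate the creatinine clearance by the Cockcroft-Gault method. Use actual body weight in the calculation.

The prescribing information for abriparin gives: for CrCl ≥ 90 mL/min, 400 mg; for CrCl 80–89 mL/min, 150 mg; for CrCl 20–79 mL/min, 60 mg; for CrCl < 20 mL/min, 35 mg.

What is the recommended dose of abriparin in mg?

CrCl = (140 − 40) × 65.2 / (72 × 3.4) = 6520.0 / 244.80 ≈ 26.6 mL/min
CrCl ≈ 27 mL/min → bracket 20–79 mL/min.
Dose for this bracket: 60 mg.

60 mg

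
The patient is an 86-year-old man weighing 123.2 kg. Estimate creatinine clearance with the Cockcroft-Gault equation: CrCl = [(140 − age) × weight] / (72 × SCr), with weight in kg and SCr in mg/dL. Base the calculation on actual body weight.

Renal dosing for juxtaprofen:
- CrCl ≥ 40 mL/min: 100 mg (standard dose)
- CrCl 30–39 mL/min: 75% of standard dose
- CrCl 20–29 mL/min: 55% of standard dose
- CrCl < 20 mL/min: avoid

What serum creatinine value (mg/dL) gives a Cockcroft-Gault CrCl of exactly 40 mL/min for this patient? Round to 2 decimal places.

2.31 mg/dL

Standard dose requires CrCl ≥ 40 mL/min.
Set (140 − 86) × 123.2 / (72 × SCr) = 40
SCr = (140 − 86) × 123.2 / (72 × 40) = 2.310 mg/dL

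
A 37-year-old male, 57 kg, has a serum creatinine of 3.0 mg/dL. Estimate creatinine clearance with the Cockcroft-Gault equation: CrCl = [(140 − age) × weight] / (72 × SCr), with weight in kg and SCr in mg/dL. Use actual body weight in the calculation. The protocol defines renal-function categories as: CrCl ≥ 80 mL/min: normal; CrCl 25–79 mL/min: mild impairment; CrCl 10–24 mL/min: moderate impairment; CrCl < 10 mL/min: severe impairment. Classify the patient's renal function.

CrCl = (140 − 37) × 57 / (72 × 3) = 5871.0 / 216.00 ≈ 27.2 mL/min
27 mL/min falls in the 'mild impairment' range.

mild impairment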